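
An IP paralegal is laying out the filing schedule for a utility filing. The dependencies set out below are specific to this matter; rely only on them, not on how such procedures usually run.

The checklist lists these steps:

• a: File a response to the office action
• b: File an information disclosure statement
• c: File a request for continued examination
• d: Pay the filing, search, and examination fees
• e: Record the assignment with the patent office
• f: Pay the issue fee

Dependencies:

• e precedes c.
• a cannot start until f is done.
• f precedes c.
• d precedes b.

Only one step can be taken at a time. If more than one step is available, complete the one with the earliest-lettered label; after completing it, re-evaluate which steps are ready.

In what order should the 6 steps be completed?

Nothing is required for d, e and f. d has the earlier label → d first.
b now also ready, so the ready set is {b, e, f}; b has the earlier label → b.
Now e and f have their prerequisites met. e has the earlier label, so e next.
f is the only step now ready → f.
a and c are both available; a has the earlier label → a.
c is the only step now ready → c.

d → b → e → f → a → c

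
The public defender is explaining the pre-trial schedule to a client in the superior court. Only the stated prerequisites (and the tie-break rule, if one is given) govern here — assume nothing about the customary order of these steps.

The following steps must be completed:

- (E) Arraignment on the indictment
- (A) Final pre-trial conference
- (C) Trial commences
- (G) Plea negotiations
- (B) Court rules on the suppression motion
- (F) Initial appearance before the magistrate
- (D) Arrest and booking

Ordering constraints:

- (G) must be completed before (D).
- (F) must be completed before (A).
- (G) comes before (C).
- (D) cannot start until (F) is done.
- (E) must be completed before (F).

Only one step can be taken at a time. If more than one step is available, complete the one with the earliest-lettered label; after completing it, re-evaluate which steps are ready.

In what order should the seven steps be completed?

(B) → (E) → (F) → (A) → (G) → (C) → (D)

(B), (E) and (G) have no prerequisites; (B) has the earlier label, so (B) is first.
(E) and (G) are both available; (E) has the earlier label → (E).
(F) and (G) are both available; (F) has the earlier label → (F).
Now (A) and (G) have their prerequisites met. (A) has the earlier label, so (A) next.
That leaves (G) as the only ready step → (G).
Ready: (C) and (D). (C) has the earlier label → (C).
That leaves (D) as the only ready step → (D).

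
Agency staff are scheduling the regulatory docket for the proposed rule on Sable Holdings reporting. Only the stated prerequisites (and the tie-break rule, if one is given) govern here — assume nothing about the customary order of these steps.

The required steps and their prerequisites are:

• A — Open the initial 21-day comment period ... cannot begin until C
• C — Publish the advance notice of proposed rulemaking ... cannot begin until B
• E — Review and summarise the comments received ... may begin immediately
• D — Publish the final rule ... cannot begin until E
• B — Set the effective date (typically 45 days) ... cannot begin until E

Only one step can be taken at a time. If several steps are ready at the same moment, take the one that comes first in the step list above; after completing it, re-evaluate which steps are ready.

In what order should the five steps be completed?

E has no prerequisites → E first.
Now D and B have their prerequisites met. D is listed earlier, so D next.
Next only B has its prerequisites met → B.
Next only C has its prerequisites met → C.
That leaves A as the only ready step → A.

E → D → B → C → A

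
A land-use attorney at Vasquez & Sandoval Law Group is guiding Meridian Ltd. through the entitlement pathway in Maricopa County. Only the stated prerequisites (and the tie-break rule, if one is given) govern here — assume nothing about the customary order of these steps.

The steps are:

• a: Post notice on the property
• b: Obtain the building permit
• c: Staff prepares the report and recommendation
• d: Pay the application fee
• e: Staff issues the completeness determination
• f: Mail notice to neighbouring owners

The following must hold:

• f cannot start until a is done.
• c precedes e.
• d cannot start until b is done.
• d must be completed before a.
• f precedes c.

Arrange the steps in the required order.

b d a f c e

b is the only step with nothing outstanding, so it goes first.
That leaves d as the only ready step → d.
a needed d, now all done → a.
That leaves f as the only ready step → f.
c needed f, now all done → c.
Next only e has its prerequisites met → e.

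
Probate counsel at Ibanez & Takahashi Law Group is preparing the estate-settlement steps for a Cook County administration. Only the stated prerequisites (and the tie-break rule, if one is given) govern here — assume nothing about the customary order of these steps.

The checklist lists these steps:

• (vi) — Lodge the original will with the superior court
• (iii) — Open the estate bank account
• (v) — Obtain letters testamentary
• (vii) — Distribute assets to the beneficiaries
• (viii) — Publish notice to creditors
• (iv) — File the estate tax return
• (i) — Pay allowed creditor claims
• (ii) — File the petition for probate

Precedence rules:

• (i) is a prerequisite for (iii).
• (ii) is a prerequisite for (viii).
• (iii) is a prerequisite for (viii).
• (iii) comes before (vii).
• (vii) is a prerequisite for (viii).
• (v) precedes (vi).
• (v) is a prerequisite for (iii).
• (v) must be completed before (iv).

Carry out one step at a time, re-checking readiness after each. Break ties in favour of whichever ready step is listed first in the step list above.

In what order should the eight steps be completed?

(v), (i) and (ii) have no prerequisites; (v) is listed earlier, so (v) is first.
Ready: (vi), (iv), (i) and (ii). (vi) is listed earlier → (vi).
Now (iv), (i) and (ii) have their prerequisites met. (iv) is listed earlier, so (iv) next.
Now (i) and (ii) have their prerequisites met. (i) is listed earlier, so (i) next.
(iii) and (ii) are both available; (iii) is listed earlier → (iii).
(vii) now also ready, so the ready set is {(vii), (ii)}; (vii) is listed earlier → (vii).
(ii) is the only step now ready → (ii).
Next only (viii) has its prerequisites met → (viii).

(v), (vi), (iv), (i), (iii), (vii), (ii), (viii)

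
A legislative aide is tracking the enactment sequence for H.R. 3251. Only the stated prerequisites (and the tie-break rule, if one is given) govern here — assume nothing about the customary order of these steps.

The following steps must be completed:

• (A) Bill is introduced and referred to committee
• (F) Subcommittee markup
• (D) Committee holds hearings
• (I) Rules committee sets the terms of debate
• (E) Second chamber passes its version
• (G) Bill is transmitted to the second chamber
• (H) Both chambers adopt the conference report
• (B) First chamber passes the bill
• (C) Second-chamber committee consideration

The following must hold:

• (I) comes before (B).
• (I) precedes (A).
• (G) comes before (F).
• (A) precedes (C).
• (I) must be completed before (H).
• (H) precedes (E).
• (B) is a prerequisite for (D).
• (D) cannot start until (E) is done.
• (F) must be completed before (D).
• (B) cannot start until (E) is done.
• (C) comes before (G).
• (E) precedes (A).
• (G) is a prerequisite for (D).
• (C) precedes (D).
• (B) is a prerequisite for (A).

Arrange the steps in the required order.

(I), (H), (E), (B), (A), (C), (G), (F), (D)

(I) has no prerequisites → (I) first.
(H) is the only step now ready → (H).
Next only (E) has its prerequisites met → (E).
That leaves (B) as the only ready step → (B).
That leaves (A) as the only ready step → (A).
Next only (C) has its prerequisites met → (C).
Next only (G) has its prerequisites met → (G).
That leaves (F) as the only ready step → (F).
Next only (D) has its prerequisites met → (D).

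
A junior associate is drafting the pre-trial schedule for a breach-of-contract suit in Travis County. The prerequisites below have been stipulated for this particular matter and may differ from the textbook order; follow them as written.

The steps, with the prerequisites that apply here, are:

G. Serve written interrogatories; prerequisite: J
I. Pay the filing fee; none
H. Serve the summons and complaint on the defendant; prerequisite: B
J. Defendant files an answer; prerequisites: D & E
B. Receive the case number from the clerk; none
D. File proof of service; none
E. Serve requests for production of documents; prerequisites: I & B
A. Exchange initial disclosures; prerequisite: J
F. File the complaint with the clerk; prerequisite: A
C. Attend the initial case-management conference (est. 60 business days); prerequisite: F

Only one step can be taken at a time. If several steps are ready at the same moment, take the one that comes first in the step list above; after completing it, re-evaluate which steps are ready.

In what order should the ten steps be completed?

I → B → H → D → E → J → G → A → F → C

I, B and D have no prerequisites; I is listed earlier, so I is first.
B and D are both available; B is listed earlier → B.
H and E now also ready, so the ready set is {H, D, E}; H is listed earlier → H.
Ready: D and E. D is listed earlier → D.
E is the only step now ready → E.
J needed D and E, now all done → J.
Now G and A have their prerequisites met. G is listed earlier, so G next.
Next only A has its prerequisites met → A.
Next only F has its prerequisites met → F.
Next only C has its prerequisites met → C.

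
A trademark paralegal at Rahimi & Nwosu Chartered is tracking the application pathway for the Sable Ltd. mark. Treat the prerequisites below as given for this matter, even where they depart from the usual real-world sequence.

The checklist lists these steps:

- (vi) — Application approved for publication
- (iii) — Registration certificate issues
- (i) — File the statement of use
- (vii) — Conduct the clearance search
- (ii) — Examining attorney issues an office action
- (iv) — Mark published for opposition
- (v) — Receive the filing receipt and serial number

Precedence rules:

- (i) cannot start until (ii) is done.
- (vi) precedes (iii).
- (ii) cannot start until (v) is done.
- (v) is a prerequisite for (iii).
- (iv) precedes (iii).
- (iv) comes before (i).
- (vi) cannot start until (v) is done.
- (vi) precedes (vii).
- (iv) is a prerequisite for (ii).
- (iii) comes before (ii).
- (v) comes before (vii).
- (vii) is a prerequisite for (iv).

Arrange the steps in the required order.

(v) is the only step with nothing outstanding, so it goes first.
That leaves (vi) as the only ready step → (vi).
(vii) is the only step now ready → (vii).
(iv) needed (vii), now all done → (iv).
(iii) needed (vi), (iv) and (v), now all done → (iii).
(ii) needed (iii), (iv) and (v), now all done → (ii).
That leaves (i) as the only ready step → (i).

(v) (vi) (vii) (iv) (iii) (ii) (i)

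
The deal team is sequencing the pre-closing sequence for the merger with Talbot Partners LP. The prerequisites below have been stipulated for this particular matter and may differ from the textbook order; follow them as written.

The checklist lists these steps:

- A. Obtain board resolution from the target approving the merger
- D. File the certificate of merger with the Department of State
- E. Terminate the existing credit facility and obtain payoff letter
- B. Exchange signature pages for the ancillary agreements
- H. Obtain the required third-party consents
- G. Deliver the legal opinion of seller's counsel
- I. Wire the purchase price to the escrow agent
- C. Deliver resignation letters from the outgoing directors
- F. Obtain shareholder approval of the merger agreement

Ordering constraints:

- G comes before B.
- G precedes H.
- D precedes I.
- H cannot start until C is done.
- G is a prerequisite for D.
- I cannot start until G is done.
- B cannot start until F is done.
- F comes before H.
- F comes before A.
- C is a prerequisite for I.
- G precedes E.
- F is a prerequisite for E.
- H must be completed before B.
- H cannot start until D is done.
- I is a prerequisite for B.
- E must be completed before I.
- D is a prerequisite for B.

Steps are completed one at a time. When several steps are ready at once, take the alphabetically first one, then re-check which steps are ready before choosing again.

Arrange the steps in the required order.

C, F, A, G, D, E, H, I, B

C, F and G have no prerequisites; C has the earlier label, so C is first.
F and G are both available; F has the earlier label → F.
Now A and G have their prerequisites met. A has the earlier label, so A next.
G is the only step now ready → G.
Now D and E have their prerequisites met. D has the earlier label, so D next.
H now also ready, so the ready set is {E, H}; E has the earlier label → E.
H and I are both available; H has the earlier label → H.
I needed C, D, E and G, now all done → I.
That leaves B as the only ready step → B.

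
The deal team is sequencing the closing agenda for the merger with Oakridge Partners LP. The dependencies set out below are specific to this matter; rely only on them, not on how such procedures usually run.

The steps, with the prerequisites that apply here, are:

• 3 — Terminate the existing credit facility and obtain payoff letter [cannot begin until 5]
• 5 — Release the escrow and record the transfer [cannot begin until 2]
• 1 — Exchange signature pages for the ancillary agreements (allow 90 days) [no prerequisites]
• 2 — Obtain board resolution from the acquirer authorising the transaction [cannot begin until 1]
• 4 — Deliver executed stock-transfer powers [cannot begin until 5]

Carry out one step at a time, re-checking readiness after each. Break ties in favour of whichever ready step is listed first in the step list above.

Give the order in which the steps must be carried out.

1, 2, 5, 3, 4

Only 1 has no prerequisites, so it is first.
2 is the only step now ready → 2.
That leaves 5 as the only ready step → 5.
Now 3 and 4 have their prerequisites met. 3 is listed earlier, so 3 next.
4 needed 5, now all done → 4.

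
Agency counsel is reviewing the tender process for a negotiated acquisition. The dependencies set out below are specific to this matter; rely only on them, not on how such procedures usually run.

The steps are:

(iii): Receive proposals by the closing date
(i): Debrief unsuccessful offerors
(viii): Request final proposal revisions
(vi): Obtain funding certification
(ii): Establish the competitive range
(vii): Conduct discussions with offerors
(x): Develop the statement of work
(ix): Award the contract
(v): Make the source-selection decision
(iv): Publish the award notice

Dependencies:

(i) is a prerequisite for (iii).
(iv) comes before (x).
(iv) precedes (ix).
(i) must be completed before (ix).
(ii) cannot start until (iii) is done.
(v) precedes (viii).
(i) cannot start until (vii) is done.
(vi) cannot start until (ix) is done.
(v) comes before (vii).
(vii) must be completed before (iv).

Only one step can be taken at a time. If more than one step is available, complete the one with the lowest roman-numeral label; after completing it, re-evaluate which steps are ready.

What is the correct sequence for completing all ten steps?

(v), (vii), (i), (iii), (ii), (iv), (viii), (ix), (vi), (x)

Only (v) has no prerequisites, so it is first.
Now (vii) and (viii) have their prerequisites met. (vii) has the earlier label, so (vii) next.
(i) and (iv) now also ready, so the ready set is {(i), (iv), (viii)}; (i) has the earlier label → (i).
Ready: (iii), (iv) and (viii). (iii) has the earlier label → (iii).
Ready: (ii), (iv) and (viii). (ii) has the earlier label → (ii).
(iv) and (viii) are both available; (iv) has the earlier label → (iv).
(viii), (ix) and (x) are all available; (viii) has the earlier label → (viii).
(ix) and (x) are both available; (ix) has the earlier label → (ix).
Now (vi) and (x) have their prerequisites met. (vi) has the earlier label, so (vi) next.
(x) needed (iv), now all done → (x).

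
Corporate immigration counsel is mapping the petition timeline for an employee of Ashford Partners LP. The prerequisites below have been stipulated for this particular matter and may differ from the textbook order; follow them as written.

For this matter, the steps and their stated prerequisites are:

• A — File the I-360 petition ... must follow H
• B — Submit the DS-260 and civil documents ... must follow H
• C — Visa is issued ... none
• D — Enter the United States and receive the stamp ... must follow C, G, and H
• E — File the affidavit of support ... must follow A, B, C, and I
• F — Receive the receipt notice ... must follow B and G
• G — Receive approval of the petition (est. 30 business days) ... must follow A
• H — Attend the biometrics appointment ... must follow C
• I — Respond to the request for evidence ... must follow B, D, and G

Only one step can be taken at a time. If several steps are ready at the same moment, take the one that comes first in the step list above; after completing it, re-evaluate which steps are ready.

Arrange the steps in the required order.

C has no prerequisites → C first.
That leaves H as the only ready step → H.
Now A and B have their prerequisites met. A is listed earlier, so A next.
B and G are both available; B is listed earlier → B.
G needed A, now all done → G.
D and F are both available; D is listed earlier → D.
Now F and I have their prerequisites met. F is listed earlier, so F next.
That leaves I as the only ready step → I.
Next only E has its prerequisites met → E.

C H A B G D F I E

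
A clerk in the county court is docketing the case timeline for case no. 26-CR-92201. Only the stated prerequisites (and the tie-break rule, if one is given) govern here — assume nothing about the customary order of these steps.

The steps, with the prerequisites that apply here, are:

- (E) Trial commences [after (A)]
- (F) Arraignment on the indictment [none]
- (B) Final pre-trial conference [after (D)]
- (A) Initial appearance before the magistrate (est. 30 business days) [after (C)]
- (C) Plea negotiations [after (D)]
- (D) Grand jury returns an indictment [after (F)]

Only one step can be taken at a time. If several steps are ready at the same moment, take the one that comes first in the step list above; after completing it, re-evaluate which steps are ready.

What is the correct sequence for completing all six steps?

(F) → (D) → (B) → (C) → (A) → (E)

(F) has no prerequisites → (F) first.
That leaves (D) as the only ready step → (D).
Ready: (B) and (C). (B) is listed earlier → (B).
(C) needed (D), now all done → (C).
(A) needed (C), now all done → (A).
Next only (E) has its prerequisites met → (E).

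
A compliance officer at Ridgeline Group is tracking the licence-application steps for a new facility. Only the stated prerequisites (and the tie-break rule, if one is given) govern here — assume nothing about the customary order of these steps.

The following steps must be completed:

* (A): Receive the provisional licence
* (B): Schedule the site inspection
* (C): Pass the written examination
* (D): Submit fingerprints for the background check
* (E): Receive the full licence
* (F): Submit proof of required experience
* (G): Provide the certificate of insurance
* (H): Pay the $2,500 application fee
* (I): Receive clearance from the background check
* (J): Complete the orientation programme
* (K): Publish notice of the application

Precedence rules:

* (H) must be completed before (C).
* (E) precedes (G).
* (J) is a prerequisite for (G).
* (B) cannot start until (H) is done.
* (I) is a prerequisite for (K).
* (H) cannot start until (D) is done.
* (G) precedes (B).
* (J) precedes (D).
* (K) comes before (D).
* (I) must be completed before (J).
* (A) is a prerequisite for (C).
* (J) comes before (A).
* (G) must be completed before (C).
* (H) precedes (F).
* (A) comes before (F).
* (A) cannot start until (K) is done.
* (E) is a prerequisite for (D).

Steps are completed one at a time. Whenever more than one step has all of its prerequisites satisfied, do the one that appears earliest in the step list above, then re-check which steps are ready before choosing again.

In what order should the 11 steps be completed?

Nothing is required for (E) and (I). (E) is listed earlier → (E) first.
(I) is the only step now ready → (I).
(J) and (K) are both available; (J) is listed earlier → (J).
Ready: (G) and (K). (G) is listed earlier → (G).
That leaves (K) as the only ready step → (K).
Ready: (A) and (D). (A) is listed earlier → (A).
(D) is the only step now ready → (D).
That leaves (H) as the only ready step → (H).
(B), (C) and (F) are all available; (B) is listed earlier → (B).
Ready: (C) and (F). (C) is listed earlier → (C).
(F) needed (A) and (H), now all done → (F).

(E) (I) (J) (G) (K) (A) (D) (H) (B) (C) (F)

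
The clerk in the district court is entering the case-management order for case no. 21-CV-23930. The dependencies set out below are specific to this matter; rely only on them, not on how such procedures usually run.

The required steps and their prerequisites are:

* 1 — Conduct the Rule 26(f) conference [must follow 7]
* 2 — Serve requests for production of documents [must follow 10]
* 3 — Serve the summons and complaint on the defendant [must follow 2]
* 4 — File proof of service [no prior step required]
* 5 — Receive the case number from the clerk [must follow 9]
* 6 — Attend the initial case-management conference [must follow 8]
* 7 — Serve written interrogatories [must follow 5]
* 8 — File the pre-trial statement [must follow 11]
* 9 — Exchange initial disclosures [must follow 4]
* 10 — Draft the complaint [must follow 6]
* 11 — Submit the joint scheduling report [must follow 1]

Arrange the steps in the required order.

4 has no prerequisites → 4 first.
9 needed 4, now all done → 9.
5 is the only step now ready → 5.
Next only 7 has its prerequisites met → 7.
1 needed 7, now all done → 1.
11 needed 1, now all done → 11.
8 needed 11, now all done → 8.
That leaves 6 as the only ready step → 6.
10 needed 6, now all done → 10.
That leaves 2 as the only ready step → 2.
3 is the only step now ready → 3.

4, 9, 5, 7, 1, 11, 8, 6, 10, 2, 3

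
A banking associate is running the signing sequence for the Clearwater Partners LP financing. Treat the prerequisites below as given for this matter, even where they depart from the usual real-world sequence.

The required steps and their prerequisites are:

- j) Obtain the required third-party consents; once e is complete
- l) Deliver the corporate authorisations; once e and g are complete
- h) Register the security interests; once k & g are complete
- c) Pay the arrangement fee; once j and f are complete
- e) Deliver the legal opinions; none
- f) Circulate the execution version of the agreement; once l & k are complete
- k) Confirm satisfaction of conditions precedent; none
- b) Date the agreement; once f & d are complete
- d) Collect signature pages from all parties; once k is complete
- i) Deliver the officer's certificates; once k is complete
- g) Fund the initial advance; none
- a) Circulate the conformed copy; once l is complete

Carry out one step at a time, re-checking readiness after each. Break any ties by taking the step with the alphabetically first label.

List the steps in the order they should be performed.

e, g and k have no prerequisites; e has the earlier label, so e is first.
j now also ready, so the ready set is {g, j, k}; g has the earlier label → g.
j, k and l are all available; j has the earlier label → j.
Now k and l have their prerequisites met. k has the earlier label, so k next.
Now d, h, i and l have their prerequisites met. d has the earlier label, so d next.
h, i and l are all available; h has the earlier label → h.
i and l are both available; i has the earlier label → i.
That leaves l as the only ready step → l.
Now a and f have their prerequisites met. a has the earlier label, so a next.
Next only f has its prerequisites met → f.
Now b and c have their prerequisites met. b has the earlier label, so b next.
c is the only step now ready → c.

e → g → j → k → d → h → i → l → a → f → b → c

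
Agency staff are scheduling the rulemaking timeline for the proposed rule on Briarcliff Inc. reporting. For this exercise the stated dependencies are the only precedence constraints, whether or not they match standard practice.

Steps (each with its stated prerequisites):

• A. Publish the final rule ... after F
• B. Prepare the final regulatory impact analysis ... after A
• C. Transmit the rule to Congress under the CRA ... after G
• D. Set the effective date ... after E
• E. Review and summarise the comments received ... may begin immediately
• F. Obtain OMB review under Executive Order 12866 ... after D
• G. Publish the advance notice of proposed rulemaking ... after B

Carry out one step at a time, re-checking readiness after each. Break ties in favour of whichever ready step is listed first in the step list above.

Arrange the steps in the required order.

E, D, F, A, B, G, C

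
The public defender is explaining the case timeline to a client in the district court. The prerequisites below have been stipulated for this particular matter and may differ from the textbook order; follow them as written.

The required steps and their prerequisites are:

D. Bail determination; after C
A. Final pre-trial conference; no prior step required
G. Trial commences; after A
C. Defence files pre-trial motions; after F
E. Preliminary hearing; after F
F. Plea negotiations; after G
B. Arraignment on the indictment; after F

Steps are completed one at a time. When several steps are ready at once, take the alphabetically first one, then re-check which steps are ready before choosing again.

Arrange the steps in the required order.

A has no prerequisites → A first.
That leaves G as the only ready step → G.
F is the only step now ready → F.
B, C and E are all available; B has the earlier label → B.
C and E are both available; C has the earlier label → C.
D now also ready, so the ready set is {D, E}; D has the earlier label → D.
E needed F, now all done → E.

A G F B C D E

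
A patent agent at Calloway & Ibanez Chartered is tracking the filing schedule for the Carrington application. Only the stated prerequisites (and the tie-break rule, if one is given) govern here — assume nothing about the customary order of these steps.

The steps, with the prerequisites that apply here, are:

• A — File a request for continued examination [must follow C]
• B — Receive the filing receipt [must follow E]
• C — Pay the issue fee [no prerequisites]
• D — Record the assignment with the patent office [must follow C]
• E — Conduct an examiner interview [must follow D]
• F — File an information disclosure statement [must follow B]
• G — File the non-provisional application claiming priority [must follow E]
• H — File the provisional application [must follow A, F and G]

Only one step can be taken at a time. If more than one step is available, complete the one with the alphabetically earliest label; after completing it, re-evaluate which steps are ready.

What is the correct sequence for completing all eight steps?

C A D E B F G H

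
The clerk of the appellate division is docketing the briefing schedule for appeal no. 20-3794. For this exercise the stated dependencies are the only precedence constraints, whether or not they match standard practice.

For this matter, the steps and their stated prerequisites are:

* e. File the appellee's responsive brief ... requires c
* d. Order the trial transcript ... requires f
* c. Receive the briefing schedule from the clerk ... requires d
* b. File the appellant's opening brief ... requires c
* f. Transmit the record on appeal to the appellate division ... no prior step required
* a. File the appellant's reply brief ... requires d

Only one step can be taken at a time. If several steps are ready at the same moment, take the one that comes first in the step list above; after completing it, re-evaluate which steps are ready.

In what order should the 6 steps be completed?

Only f has no prerequisites, so it is first.
Next only d has its prerequisites met → d.
Ready: c and a. c is listed earlier → c.
e and b now also ready, so the ready set is {e, b, a}; e is listed earlier → e.
Now b and a have their prerequisites met. b is listed earlier, so b next.
a needed d, now all done → a.

f, d, c, e, b, a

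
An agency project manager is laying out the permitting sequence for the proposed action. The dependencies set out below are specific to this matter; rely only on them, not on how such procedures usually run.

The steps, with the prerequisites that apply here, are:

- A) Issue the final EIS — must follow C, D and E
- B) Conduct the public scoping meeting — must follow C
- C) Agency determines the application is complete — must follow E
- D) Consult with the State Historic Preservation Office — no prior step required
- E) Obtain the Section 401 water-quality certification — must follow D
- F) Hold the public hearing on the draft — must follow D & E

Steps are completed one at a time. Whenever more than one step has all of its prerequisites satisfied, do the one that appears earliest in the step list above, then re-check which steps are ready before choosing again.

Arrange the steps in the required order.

Only D has no prerequisites, so it is first.
E is the only step now ready → E.
C and F are both available; C is listed earlier → C.
A and B now also ready, so the ready set is {A, B, F}; A is listed earlier → A.
B and F are both available; B is listed earlier → B.
F needed D and E, now all done → F.

D, E, C, A, B, F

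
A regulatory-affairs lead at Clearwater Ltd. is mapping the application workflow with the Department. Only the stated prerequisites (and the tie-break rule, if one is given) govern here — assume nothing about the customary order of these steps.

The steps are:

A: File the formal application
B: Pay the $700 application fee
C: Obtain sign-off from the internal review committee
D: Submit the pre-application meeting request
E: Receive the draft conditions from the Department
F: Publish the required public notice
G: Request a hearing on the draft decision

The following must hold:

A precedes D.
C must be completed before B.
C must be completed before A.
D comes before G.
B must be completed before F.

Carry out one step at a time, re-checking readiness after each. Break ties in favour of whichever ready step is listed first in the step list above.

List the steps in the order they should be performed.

C → A → B → D → E → F → G

Nothing is required for C and E. C is listed earlier → C first.
Ready: A, B and E. A is listed earlier → A.
D now also ready, so the ready set is {B, D, E}; B is listed earlier → B.
F now also ready, so the ready set is {D, E, F}; D is listed earlier → D.
G now also ready, so the ready set is {E, F, G}; E is listed earlier → E.
Now F and G have their prerequisites met. F is listed earlier, so F next.
G needed D, now all done → G.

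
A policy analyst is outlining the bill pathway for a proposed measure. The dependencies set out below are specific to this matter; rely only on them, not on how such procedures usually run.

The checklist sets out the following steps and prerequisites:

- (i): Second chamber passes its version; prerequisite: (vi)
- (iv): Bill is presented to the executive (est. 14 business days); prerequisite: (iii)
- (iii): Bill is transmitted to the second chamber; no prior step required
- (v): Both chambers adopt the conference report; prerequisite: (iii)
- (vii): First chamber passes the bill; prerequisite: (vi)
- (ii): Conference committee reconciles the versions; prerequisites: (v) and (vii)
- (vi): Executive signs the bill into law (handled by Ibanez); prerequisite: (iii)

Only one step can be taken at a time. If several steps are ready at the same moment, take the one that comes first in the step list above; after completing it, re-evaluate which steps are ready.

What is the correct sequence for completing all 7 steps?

Only (iii) has no prerequisites, so it is first.
(iv), (v) and (vi) are all available; (iv) is listed earlier → (iv).
Now (v) and (vi) have their prerequisites met. (v) is listed earlier, so (v) next.
That leaves (vi) as the only ready step → (vi).
Now (i) and (vii) have their prerequisites met. (i) is listed earlier, so (i) next.
(vii) is the only step now ready → (vii).
(ii) is the only step now ready → (ii).

(iii), (iv), (v), (vi), (i), (vii), (ii)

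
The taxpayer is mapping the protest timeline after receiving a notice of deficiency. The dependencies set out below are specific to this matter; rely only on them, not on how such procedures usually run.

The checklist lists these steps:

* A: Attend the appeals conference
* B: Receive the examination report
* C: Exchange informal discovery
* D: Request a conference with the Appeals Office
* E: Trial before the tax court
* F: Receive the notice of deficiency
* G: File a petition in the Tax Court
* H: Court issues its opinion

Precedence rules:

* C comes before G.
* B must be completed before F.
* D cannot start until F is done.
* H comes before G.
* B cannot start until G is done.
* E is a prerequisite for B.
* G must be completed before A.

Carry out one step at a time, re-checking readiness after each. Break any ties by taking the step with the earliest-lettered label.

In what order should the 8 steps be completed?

Nothing is required for C, E and H. C has the earlier label → C first.
Ready: E and H. E has the earlier label → E.
H is the only step now ready → H.
Next only G has its prerequisites met → G.
A and B are both available; A has the earlier label → A.
Next only B has its prerequisites met → B.
That leaves F as the only ready step → F.
D is the only step now ready → D.

C E H G A B F D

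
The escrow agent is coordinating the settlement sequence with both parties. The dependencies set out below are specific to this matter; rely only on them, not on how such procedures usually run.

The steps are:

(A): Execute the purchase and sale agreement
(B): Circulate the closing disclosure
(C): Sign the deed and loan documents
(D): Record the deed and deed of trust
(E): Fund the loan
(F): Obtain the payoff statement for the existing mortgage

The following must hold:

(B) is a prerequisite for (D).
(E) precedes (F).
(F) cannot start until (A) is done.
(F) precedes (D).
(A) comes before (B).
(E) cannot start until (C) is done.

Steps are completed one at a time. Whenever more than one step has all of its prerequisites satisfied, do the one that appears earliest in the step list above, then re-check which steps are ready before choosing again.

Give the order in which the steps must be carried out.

(A), (B), (C), (E), (F), (D)

(A) and (C) have no prerequisites; (A) is listed earlier, so (A) is first.
Now (B) and (C) have their prerequisites met. (B) is listed earlier, so (B) next.
(C) is the only step now ready → (C).
(E) needed (C), now all done → (E).
Next only (F) has its prerequisites met → (F).
(D) needed (B) and (F), now all done → (D).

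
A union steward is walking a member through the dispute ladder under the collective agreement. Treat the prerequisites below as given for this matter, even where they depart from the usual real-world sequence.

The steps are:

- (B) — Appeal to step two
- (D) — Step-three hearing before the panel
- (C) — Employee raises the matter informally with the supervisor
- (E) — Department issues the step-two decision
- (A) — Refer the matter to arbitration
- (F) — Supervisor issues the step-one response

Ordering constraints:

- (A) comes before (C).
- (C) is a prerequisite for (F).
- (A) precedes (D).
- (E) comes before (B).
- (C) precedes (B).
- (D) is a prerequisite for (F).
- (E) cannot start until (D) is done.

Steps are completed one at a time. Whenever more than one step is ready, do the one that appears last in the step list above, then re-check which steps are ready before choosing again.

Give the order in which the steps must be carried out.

(A) → (C) → (D) → (F) → (E) → (B)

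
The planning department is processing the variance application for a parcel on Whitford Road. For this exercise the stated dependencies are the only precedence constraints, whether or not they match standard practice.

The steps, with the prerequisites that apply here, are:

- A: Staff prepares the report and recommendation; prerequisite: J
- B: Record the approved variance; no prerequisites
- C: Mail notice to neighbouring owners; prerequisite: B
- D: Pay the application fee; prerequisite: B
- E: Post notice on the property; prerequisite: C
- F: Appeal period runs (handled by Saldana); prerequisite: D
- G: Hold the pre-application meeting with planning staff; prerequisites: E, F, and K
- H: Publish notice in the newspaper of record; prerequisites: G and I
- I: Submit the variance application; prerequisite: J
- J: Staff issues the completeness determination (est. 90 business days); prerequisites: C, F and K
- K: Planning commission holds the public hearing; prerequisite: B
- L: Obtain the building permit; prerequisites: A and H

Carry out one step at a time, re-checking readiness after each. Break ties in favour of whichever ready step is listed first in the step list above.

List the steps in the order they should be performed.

B is the only step with nothing outstanding, so it goes first.
Now C, D and K have their prerequisites met. C is listed earlier, so C next.
E now also ready, so the ready set is {D, E, K}; D is listed earlier → D.
Now E, F and K have their prerequisites met. E is listed earlier, so E next.
F and K are both available; F is listed earlier → F.
That leaves K as the only ready step → K.
G and J are both available; G is listed earlier → G.
J needed C, F and K, now all done → J.
A and I are both available; A is listed earlier → A.
I needed J, now all done → I.
Next only H has its prerequisites met → H.
That leaves L as the only ready step → L.

B C D E F K G J A I H L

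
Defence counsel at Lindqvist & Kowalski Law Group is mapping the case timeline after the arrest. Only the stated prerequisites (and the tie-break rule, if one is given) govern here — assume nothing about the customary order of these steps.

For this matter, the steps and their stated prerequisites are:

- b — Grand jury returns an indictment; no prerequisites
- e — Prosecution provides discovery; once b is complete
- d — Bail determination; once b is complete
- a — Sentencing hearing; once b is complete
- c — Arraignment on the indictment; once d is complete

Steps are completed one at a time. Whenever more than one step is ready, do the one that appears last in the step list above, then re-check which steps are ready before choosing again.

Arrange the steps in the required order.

b, a, d, c, e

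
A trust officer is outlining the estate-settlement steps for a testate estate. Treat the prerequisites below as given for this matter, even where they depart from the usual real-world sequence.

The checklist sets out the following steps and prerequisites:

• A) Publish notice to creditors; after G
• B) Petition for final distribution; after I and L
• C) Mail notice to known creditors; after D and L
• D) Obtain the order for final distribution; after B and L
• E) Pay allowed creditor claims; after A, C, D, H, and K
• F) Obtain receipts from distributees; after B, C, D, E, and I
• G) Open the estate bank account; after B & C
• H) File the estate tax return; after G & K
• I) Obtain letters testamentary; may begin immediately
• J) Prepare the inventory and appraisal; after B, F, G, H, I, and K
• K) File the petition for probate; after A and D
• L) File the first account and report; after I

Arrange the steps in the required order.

I has no prerequisites → I first.
That leaves L as the only ready step → L.
B is the only step now ready → B.
That leaves D as the only ready step → D.
C is the only step now ready → C.
G needed B and C, now all done → G.
A is the only step now ready → A.
K needed A and D, now all done → K.
H is the only step now ready → H.
That leaves E as the only ready step → E.
F needed B, C, D, E and I, now all done → F.
J needed B, F, G, H, I and K, now all done → J.

I → L → B → D → C → G → A → K → H → E → F → J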